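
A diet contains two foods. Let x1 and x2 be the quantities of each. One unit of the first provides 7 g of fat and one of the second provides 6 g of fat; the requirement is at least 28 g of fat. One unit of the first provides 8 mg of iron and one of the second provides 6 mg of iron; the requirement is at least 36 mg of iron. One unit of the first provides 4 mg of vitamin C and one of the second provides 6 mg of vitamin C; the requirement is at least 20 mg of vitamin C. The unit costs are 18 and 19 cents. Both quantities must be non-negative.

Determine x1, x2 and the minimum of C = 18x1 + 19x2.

The feasible region is unbounded (it extends along (0, 1), (1, 0)), but C strictly increases along every unbounded feasible direction, so there is no improving ray and the minimum is attained at a vertex.

At the optimal vertex, 8x1 + 6x2 = 36 and 4x1 + 6x2 = 20.
Solving simultaneously gives x1 = 4, x2 = 2/3.

x1 = 4, x2 = 2/3, minimum C = 254/3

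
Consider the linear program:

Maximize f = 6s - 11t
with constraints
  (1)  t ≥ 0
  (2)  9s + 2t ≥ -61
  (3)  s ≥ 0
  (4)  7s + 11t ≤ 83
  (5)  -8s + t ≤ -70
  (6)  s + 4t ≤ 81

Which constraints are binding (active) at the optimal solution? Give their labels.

Feasible corners and f = 6s - 11t:
  (83/7, 0) → f = 498/7
  (35/4, 0) → f = 105/2
  (853/95, 174/95) → f = 3204/95

The maximum is at (83/7, 0). Substituting into each constraint, equality holds for (1) and (4); the remaining constraints have slack.

(1) and (4)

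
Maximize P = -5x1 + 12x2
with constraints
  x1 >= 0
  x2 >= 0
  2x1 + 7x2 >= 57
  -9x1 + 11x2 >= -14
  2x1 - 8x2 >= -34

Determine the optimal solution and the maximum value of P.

x1 = 109/15, x2 = 91/15, maximum P = 547/15

Feasible corners and P = -5x1 + 12x2:
  (145/17, 97/17) → P = 439/17
  (109/15, 91/15) → P = 547/15
  (243/25, 167/25) → P = 789/25

The binding constraints are 2x1 + 7x2 = 57 and 2x1 - 8x2 = -34.
Solving simultaneously gives x1 = 109/15, x2 = 91/15.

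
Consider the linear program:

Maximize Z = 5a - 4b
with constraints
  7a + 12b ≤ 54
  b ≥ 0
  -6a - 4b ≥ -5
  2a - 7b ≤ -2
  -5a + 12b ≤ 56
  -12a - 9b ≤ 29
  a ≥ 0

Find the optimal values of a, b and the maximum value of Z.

a = 27/50, b = 11/25, maximum Z = 47/50

Corner points and Z = 5a - 4b:
  (27/50, 11/25) → Z = 47/50
  (0, 5/4) → Z = -5
  (0, 2/7) → Z = -8/7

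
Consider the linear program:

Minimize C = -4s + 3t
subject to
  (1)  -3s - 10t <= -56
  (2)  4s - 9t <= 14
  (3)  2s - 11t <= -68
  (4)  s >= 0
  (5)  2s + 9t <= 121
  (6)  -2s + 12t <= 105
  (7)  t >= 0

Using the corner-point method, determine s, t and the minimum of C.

s = 719/40, t = 189/20, minimum C = -871/20

Extreme points and C = -4s + 3t:
  (0, 68/11) → C = 204/11
  (719/40, 189/20) → C = -871/20
  (0, 35/4) → C = 105/4
  (169/14, 226/21) → C = -16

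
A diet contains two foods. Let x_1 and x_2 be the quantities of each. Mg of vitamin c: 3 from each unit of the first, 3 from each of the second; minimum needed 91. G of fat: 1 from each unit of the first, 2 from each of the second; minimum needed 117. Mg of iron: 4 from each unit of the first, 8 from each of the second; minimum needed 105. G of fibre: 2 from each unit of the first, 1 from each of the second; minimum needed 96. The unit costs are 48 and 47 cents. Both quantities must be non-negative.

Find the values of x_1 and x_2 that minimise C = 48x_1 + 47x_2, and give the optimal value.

x_1 = 25, x_2 = 46, minimum C = 3362

Extreme points and C = 48x_1 + 47x_2:
  (0, 96) → C = 4512
  (117, 0) → C = 5616
  (25, 46) → C = 3362
The feasible region is unbounded (it extends along (0, 1), (1, 0)), but C strictly increases along every unbounded feasible direction, so there is no improving ray and the minimum is attained at a vertex.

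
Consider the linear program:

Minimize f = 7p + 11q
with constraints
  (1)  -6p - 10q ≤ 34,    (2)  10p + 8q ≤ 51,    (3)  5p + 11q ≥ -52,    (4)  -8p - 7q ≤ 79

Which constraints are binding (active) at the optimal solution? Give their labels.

(1) and (4)

Corner points and f = 7p + 11q:
  (73/8, -71/8) → f = -135/4
  (-276/19, 101/19) → f = -821/19
  (977/70, -155/14) → f = -843/35
The feasible region is unbounded (it extends along (-7, 8), (-4, 5)), but f strictly increases along every unbounded feasible direction, so there is no improving ray and the minimum is attained at a vertex.

The minimum is at (-276/19, 101/19). Substituting into each constraint, equality holds for (1) and (4); the remaining constraints have slack.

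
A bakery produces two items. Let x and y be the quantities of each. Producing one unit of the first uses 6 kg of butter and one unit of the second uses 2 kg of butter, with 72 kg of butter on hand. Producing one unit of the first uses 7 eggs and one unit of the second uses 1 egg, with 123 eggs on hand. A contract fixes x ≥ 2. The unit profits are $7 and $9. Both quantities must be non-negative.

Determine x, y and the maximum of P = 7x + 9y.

Extreme points and P = 7x + 9y:
  (12, 0) → P = 84
  (2, 0) → P = 14
  (2, 30) → P = 284

x = 2, y = 30, maximum P = 284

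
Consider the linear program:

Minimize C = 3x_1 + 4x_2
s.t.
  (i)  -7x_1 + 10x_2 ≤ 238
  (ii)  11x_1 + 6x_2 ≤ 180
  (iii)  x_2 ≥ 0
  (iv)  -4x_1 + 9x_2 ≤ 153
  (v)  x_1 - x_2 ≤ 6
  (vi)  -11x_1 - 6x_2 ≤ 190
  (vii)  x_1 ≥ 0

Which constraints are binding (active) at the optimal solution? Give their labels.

Corner points and C = 3x_1 + 4x_2:
  (234/41, 801/41) → C = 3906/41
  (216/17, 114/17) → C = 1104/17
  (6, 0) → C = 18
  (0, 0) → C = 0
  (0, 17) → C = 68

The minimum is at (0, 0). Substituting into each constraint, equality holds for (iii) and (vii); the remaining constraints have slack.

(iii) and (vii)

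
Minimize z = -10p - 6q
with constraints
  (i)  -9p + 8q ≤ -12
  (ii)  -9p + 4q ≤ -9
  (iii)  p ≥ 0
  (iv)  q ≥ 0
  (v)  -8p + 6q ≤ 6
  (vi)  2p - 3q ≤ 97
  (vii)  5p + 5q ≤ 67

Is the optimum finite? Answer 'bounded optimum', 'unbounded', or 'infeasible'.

bounded optimum

Corner points and z = -10p - 6q:
  (4/3, 0) → z = -40/3
  (596/85, 543/85) → z = -9218/85
  (67/5, 0) → z = -134
The feasible region has finitely many vertices and no improving ray; the minimum is -134 at (67/5, 0).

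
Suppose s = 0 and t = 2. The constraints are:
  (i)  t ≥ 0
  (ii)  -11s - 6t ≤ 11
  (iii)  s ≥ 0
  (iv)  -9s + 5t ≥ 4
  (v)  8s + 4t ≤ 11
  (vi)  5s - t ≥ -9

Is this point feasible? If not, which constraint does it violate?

feasible

(i): 2 ≥ 0 ✓
(ii): -12 ≤ 11 ✓
(iii): 0 ≥ 0 ✓
(iv): 10 ≥ 4 ✓
(v): 8 ≤ 11 ✓
(vi): -2 ≥ -9 ✓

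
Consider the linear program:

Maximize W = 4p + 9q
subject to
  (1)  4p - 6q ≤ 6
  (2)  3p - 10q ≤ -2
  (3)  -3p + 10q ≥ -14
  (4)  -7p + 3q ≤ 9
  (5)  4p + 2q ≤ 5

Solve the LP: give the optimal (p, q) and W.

p = -3/26, q = 71/26, maximum W = 627/26

Extreme points and W = 4p + 9q:
  (-84/61, -13/61) → W = -453/61
  (1, 1/2) → W = 17/2
  (-3/26, 71/26) → W = 627/26

The optimum lies where -7p + 3q = 9 and 4p + 2q = 5.
Solving simultaneously gives p = -3/26, q = 71/26.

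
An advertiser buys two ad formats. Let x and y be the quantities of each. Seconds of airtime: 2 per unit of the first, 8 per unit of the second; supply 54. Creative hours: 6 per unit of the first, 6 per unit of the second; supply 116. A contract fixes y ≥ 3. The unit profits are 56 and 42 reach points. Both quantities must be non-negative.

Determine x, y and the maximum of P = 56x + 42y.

Corner points and P = 56x + 42y:
  (0, 27/4) → P = 567/2
  (0, 3) → P = 126
  (15, 3) → P = 966

The optimum lies where 2x + 8y = 54 and y = 3.
Solving simultaneously gives x = 15, y = 3.

x = 15, y = 3, maximum P = 966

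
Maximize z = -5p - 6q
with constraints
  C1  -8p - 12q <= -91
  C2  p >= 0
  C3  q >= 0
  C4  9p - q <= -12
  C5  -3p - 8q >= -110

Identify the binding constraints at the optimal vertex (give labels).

Corner points and z = -5p - 6q:
  (0, 12) → z = -72
  (0, 55/4) → z = -165/2
  (14/75, 342/25) → z = -6226/75

The maximum is at (0, 12). Substituting into each constraint, equality holds for C2 and C4; the remaining constraints have slack.

C2 and C4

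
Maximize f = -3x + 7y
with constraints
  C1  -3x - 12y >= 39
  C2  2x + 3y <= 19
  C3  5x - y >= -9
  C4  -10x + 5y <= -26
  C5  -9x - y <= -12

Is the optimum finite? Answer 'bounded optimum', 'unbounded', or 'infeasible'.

bounded optimum

Corner points and f = -3x + 7y:
  (23, -9) → f = -132
  (61/35, -129/35) → f = -1086/35
The feasible region has finitely many vertices and no improving ray; the maximum is -1086/35 at (61/35, -129/35).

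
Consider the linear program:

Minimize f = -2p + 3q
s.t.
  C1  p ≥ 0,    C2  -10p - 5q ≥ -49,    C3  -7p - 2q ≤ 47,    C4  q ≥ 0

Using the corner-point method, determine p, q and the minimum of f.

p = 49/10, q = 0, minimum f = -49/5

Corner points and f = -2p + 3q:
  (0, 49/5) → f = 147/5
  (0, 0) → f = 0
  (49/10, 0) → f = -49/5

The binding constraints are -10p - 5q = -49 and q = 0.
Solving simultaneously gives p = 49/10, q = 0.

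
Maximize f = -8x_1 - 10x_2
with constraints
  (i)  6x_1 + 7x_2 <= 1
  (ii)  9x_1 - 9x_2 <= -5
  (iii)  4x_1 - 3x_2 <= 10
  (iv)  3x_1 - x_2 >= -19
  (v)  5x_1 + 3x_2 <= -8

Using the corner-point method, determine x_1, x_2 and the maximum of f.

Vertices and f = -8x_1 - 10x_2:
  (-44/9, 13/3) → f = -38/9
  (-59/17, 53/17) → f = -58/17
  (-83/9, -26/3) → f = 1444/9
  (-29/24, -47/72) → f = 583/36

At the optimal vertex, 9x_1 - 9x_2 = -5 and 3x_1 - x_2 = -19.
Solving simultaneously gives x_1 = -83/9, x_2 = -26/3.

x_1 = -83/9, x_2 = -26/3, maximum f = 1444/9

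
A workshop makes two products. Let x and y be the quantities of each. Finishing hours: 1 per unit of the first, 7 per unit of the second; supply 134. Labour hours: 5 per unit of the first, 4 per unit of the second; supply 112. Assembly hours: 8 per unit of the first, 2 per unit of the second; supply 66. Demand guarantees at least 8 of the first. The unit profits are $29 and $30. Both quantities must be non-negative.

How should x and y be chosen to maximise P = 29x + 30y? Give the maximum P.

Corner points and P = 29x + 30y:
  (33/4, 0) → P = 957/4
  (8, 0) → P = 232
  (8, 1) → P = 262

The binding constraints are 8x + 2y = 66 and x = 8.
Solving simultaneously gives x = 8, y = 1.

x = 8, y = 1, maximum P = 262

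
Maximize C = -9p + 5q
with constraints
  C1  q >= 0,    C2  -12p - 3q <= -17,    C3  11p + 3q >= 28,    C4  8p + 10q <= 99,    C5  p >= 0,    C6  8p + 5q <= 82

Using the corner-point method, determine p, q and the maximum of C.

p = 0, q = 99/10, maximum C = 99/2

Extreme points and C = -9p + 5q:
  (28/11, 0) → C = -252/11
  (41/4, 0) → C = -369/4
  (0, 28/3) → C = 140/3
  (0, 99/10) → C = 99/2
  (65/8, 17/5) → C = -449/8

At the optimal vertex, 8p + 10q = 99 and p = 0.
Solving simultaneously gives p = 0, q = 99/10.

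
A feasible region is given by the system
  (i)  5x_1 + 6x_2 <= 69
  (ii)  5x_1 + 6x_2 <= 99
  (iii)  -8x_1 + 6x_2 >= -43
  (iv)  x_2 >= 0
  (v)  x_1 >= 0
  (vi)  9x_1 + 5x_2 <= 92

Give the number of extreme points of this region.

Intersecting each pair of boundary lines and keeping only the points that satisfy every inequality leaves:
  (0, 23/2)
  (207/29, 161/29)
  (43/8, 0)
  (767/94, 349/94)
  (0, 0)

5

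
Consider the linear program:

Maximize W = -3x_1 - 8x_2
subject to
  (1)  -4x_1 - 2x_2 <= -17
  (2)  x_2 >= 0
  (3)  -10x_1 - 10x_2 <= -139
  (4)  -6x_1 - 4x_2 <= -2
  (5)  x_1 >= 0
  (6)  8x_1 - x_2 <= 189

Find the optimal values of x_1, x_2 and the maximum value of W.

x_1 = 139/10, x_2 = 0, maximum W = -417/10

The feasible region is unbounded (it extends along (0, 1), (1, 8)), but W strictly decreases along every unbounded feasible direction, so there is no improving ray and the maximum is attained at a vertex.

The binding constraints are x_2 = 0 and -10x_1 - 10x_2 = -139.
Solving simultaneously gives x_1 = 139/10, x_2 = 0.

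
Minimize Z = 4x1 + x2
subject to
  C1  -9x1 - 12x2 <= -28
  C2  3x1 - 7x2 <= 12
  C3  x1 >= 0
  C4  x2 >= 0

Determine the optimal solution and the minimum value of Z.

The feasible region is unbounded (it extends along (0, 1), (7, 3)), but Z strictly increases along every unbounded feasible direction, so there is no improving ray and the minimum is attained at a vertex.

x1 = 0, x2 = 7/3, minimum Z = 7/3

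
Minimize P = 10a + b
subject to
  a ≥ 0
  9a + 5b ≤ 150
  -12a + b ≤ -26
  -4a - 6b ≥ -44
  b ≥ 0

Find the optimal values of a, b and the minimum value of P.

Vertices and P = 10a + b:
  (50/19, 106/19) → P = 606/19
  (13/6, 0) → P = 65/3
  (11, 0) → P = 110

The binding constraints are -12a + b = -26 and b = 0.
Solving simultaneously gives a = 13/6, b = 0.

a = 13/6, b = 0, minimum P = 65/3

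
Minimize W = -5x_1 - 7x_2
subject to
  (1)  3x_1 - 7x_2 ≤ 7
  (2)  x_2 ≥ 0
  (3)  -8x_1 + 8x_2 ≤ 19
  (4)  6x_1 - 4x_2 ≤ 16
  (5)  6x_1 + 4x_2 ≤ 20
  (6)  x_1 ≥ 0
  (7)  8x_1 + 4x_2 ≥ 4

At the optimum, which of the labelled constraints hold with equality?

Extreme points and W = -5x_1 - 7x_2:
  (7/3, 0) → W = -35/3
  (14/5, 1/5) → W = -77/5
  (1/2, 0) → W = -5/2
  (21/20, 137/40) → W = -1169/40
  (0, 19/8) → W = -133/8
  (3, 1/2) → W = -37/2
  (0, 1) → W = -7

The minimum is at (21/20, 137/40). Substituting into each constraint, equality holds for (3) and (5); the remaining constraints have slack.

(3) and (5)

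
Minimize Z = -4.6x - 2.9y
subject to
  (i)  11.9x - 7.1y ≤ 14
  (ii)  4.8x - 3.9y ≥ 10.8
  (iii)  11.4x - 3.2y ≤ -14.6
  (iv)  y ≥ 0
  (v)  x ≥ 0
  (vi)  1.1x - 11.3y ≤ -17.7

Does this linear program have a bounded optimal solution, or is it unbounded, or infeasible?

The boundaries 11.4x - 3.2y = -14.6 and x = 0 meet at (0, 4.5625), but that point violates 4.8x - 3.9y ≥ 10.8. Every candidate vertex is excluded by some other constraint, so the feasible region is empty.

infeasible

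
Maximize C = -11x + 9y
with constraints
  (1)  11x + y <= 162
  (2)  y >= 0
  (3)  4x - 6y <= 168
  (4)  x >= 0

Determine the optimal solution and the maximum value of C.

Feasible corners and C = -11x + 9y:
  (162/11, 0) → C = -162
  (0, 162) → C = 1458
  (0, 0) → C = 0

The binding constraints are 11x + y = 162 and x = 0.
Solving simultaneously gives x = 0, y = 162.

x = 0, y = 162, maximum C = 1458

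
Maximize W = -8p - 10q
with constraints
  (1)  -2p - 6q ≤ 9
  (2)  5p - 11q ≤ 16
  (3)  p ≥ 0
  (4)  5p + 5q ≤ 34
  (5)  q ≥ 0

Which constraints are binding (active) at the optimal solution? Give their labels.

(3) and (5)

Feasible corners and W = -8p - 10q:
  (227/40, 9/8) → W = -1133/20
  (16/5, 0) → W = -128/5
  (0, 34/5) → W = -68
  (0, 0) → W = 0

The maximum is at (0, 0). Substituting into each constraint, equality holds for (3) and (5); the remaining constraints have slack.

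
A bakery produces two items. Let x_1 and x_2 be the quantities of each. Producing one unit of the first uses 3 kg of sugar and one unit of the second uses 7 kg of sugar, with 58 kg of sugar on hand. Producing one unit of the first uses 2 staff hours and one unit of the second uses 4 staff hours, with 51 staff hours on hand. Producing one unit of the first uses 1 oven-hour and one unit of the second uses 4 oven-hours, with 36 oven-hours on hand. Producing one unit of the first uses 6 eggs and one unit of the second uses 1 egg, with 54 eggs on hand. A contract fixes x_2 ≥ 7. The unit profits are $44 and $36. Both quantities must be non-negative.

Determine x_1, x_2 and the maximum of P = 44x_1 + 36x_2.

x_1 = 3, x_2 = 7, maximum P = 384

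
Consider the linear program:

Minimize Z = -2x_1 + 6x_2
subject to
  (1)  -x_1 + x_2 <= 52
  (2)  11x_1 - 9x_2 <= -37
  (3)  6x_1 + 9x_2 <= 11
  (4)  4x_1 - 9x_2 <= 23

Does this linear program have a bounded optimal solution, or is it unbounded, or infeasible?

bounded optimum

Feasible corners and Z = -2x_1 + 6x_2:
  (-457/15, 323/15) → Z = 2852/15
  (-491/5, -231/5) → Z = -404/5
  (-26/17, 343/153) → Z = 842/51
  (-60/7, -401/63) → Z = -442/21
The feasible region has finitely many vertices and no improving ray; the minimum is -404/5 at (-491/5, -231/5).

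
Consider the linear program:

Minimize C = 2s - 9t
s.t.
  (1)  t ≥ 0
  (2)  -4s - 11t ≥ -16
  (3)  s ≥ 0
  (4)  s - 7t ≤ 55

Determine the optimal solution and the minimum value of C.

Extreme points and C = 2s - 9t:
  (4, 0) → C = 8
  (0, 0) → C = 0
  (0, 16/11) → C = -144/11

At the optimal vertex, -4s - 11t = -16 and s = 0.
Solving simultaneously gives s = 0, t = 16/11.

s = 0, t = 16/11, minimum C = -144/11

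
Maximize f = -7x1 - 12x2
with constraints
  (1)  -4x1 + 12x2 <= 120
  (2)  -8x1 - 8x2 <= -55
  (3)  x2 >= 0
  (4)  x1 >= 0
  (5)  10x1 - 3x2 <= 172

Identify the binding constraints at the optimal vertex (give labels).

Feasible corners and f = -7x1 - 12x2:
  (0, 10) → f = -120
  (202/9, 472/27) → f = -3302/9
  (55/8, 0) → f = -385/8
  (0, 55/8) → f = -165/2
  (86/5, 0) → f = -602/5

The maximum is at (55/8, 0). Substituting into each constraint, equality holds for (2) and (3); the remaining constraints have slack.

(2) and (3)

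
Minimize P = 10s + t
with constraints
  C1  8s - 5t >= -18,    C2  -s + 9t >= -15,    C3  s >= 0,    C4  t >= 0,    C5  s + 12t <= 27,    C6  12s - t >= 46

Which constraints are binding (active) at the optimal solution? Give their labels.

Vertices and P = 10s + t:
  (15, 0) → P = 150
  (141/7, 4/7) → P = 202
  (23/6, 0) → P = 115/3
  (579/145, 278/145) → P = 6068/145

The minimum is at (23/6, 0). Substituting into each constraint, equality holds for C4 and C6; the remaining constraints have slack.

C4 and C6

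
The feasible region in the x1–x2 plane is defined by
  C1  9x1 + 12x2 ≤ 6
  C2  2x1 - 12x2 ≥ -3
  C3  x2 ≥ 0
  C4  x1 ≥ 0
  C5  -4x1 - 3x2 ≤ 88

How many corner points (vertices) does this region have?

4

Of the 10 pairwise boundary intersections, those satisfying every inequality are:
  (3/11, 13/44)
  (2/3, 0)
  (0, 1/4)
  (0, 0)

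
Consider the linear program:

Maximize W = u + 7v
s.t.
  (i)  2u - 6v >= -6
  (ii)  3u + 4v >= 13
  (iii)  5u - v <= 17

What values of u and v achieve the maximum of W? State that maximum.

Corner points and W = u + 7v:
  (27/13, 22/13) → W = 181/13
  (27/7, 16/7) → W = 139/7
  (81/23, 14/23) → W = 179/23

u = 27/7, v = 16/7, maximum W = 139/7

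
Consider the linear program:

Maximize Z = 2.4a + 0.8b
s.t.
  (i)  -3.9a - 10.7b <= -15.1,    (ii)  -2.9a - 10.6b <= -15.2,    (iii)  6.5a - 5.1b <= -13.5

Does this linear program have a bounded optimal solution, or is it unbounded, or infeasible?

From the feasible point (-843/1118, 145/86), moving in the direction (5.1, 6.5) keeps every constraint satisfied while Z increases without bound.

unbounded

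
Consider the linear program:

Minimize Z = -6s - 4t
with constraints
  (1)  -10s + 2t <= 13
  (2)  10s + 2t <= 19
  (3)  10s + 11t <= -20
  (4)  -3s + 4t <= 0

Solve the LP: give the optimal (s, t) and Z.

Vertices and Z = -6s - 4t:
  (-26/17, -39/34) → Z = 234/17
  (83/30, -13/3) → Z = 11/15
  (-80/73, -60/73) → Z = 720/73
The feasible region is unbounded (it extends along (1, -5), (-1, -5)), but Z strictly increases along every unbounded feasible direction, so there is no improving ray and the minimum is attained at a vertex.

At the optimal vertex, 10s + 2t = 19 and 10s + 11t = -20.
Solving simultaneously gives s = 83/30, t = -13/3.

s = 83/30, t = -13/3, minimum Z = 11/15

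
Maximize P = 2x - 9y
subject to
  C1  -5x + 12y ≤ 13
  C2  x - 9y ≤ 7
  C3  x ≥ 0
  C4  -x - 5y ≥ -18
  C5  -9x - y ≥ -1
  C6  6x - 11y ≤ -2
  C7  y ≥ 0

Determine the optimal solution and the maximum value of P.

x = 0, y = 2/11, maximum P = -18/11

Extreme points and P = 2x - 9y:
  (0, 1) → P = -9
  (0, 2/11) → P = -18/11
  (3/35, 8/35) → P = -66/35

The optimum lies where x = 0 and 6x - 11y = -2.
Solving simultaneously gives x = 0, y = 2/11.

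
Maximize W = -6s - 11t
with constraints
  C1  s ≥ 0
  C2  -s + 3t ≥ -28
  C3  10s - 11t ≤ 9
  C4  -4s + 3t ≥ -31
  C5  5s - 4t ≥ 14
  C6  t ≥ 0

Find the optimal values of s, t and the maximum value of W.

s = 118/15, t = 19/3, maximum W = -1753/15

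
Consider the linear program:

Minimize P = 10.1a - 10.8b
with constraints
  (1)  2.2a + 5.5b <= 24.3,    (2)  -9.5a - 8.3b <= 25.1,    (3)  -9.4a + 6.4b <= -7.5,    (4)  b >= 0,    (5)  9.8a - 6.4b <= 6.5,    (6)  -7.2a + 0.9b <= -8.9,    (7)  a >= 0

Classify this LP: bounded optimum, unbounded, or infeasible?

infeasible

The boundaries 2.2a + 5.5b = 24.3 and -9.4a + 6.4b = -7.5 meet at (19677/6578, 10596/3289), but that point violates 9.8a - 6.4b ≤ 6.5. Every candidate vertex is excluded by some other constraint, so the feasible region is empty.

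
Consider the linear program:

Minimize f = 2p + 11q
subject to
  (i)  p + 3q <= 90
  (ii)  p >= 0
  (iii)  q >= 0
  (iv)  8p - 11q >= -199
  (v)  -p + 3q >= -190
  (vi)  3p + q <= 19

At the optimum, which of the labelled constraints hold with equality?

(ii) and (iii)

Corner points and f = 2p + 11q:
  (0, 0) → f = 0
  (0, 199/11) → f = 199
  (19/3, 0) → f = 38/3
  (10/41, 749/41) → f = 8259/41

The minimum is at (0, 0). Substituting into each constraint, equality holds for (ii) and (iii); the remaining constraints have slack.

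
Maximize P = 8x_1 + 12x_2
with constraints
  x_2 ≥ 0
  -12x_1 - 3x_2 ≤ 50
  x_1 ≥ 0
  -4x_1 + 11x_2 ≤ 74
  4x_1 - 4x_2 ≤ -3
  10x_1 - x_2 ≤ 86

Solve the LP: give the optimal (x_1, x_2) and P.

x_1 = 263/28, x_2 = 71/7, maximum P = 1378/7

Feasible corners and P = 8x_1 + 12x_2:
  (0, 74/11) → P = 888/11
  (0, 3/4) → P = 9
  (263/28, 71/7) → P = 1378/7

At the optimal vertex, -4x_1 + 11x_2 = 74 and 4x_1 - 4x_2 = -3.
Solving simultaneously gives x_1 = 263/28, x_2 = 71/7.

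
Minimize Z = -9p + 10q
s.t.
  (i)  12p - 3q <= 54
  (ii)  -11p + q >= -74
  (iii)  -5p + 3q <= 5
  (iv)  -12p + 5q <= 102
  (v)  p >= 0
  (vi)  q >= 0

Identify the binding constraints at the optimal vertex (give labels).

(i) and (vi)

Feasible corners and Z = -9p + 10q:
  (8, 14) → Z = 68
  (9/2, 0) → Z = -81/2
  (227/28, 425/28) → Z = 2207/28
  (0, 5/3) → Z = 50/3
  (0, 0) → Z = 0

The minimum is at (9/2, 0). Substituting into each constraint, equality holds for (i) and (vi); the remaining constraints have slack.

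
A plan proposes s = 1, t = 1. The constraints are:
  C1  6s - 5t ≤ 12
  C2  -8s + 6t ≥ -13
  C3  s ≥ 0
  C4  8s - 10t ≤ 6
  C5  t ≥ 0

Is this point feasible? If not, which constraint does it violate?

C1: 1 ≤ 12 ✓
C2: -2 ≥ -13 ✓
C3: 1 ≥ 0 ✓
C4: -2 ≤ 6 ✓
C5: 1 ≥ 0 ✓

feasible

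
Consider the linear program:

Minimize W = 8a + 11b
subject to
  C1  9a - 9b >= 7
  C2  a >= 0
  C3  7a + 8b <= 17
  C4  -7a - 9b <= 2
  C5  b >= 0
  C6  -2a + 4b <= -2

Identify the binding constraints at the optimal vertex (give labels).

Extreme points and W = 8a + 11b:
  (17/7, 0) → W = 136/7
  (21/11, 5/11) → W = 223/11
  (1, 0) → W = 8

The minimum is at (1, 0). Substituting into each constraint, equality holds for C5 and C6; the remaining constraints have slack.

C5 and C6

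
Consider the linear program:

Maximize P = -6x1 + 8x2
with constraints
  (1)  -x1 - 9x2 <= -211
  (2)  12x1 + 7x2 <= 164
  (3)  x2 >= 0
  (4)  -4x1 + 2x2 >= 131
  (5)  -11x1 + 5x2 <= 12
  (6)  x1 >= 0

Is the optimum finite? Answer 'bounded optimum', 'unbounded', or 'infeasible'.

infeasible

The boundaries -4x1 + 2x2 = 131 and -11x1 + 5x2 = 12 meet at (631/2, 1393/2), but that point violates 12x1 + 7x2 ≤ 164. Every candidate vertex is excluded by some other constraint, so the feasible region is empty.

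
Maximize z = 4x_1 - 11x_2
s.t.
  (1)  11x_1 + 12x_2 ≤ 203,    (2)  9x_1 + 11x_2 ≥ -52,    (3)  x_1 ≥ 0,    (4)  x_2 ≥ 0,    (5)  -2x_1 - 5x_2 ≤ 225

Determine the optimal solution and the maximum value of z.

x_1 = 203/11, x_2 = 0, maximum z = 812/11

Corner points and z = 4x_1 - 11x_2:
  (0, 203/12) → z = -2233/12
  (203/11, 0) → z = 812/11
  (0, 0) → z = 0

At the optimal vertex, 11x_1 + 12x_2 = 203 and x_2 = 0.
Solving simultaneously gives x_1 = 203/11, x_2 = 0.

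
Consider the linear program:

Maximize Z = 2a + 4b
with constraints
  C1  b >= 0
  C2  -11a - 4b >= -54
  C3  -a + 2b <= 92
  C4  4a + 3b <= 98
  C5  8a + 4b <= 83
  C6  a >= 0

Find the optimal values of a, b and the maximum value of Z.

a = 0, b = 27/2, maximum Z = 54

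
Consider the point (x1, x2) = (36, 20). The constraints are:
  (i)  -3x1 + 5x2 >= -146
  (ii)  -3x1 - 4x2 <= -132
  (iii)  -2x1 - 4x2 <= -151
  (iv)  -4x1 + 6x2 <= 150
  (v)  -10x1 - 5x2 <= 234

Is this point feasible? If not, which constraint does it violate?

(i): -8 ≥ -146 ✓
(ii): -188 ≤ -132 ✓
(iii): -152 ≤ -151 ✓
(iv): -24 ≤ 150 ✓
(v): -460 ≤ 234 ✓

feasible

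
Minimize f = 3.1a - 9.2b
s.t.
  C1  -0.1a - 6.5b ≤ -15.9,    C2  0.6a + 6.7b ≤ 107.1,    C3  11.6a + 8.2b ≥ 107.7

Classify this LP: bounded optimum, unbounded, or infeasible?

bounded optimum

Corner points and f = 3.1a - 9.2b:
  (58962/323, -117/323) → f = 919293/1615
  (18989/2486, 5789/2486) → f = 56071/24860
  (-15663/7280, 58887/3640) → f = -11320761/72800
The feasible region has finitely many vertices and no improving ray; the minimum is -11320761/72800 at (-15663/7280, 58887/3640).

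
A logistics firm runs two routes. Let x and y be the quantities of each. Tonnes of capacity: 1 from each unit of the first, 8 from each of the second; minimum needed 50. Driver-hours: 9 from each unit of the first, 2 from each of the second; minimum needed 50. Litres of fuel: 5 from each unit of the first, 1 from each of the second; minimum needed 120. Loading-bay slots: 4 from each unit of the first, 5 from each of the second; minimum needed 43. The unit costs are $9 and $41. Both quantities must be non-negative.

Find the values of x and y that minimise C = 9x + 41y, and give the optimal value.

x = 70/3, y = 10/3, minimum C = 1040/3

Extreme points and C = 9x + 41y:
  (0, 120) → C = 4920
  (50, 0) → C = 450
  (70/3, 10/3) → C = 1040/3
The feasible region is unbounded (it extends along (0, 1), (1, 0)), but C strictly increases along every unbounded feasible direction, so there is no improving ray and the minimum is attained at a vertex.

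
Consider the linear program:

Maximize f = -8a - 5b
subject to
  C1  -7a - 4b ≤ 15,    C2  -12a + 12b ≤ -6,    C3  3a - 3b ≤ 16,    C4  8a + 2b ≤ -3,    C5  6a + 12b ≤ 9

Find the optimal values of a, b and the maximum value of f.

a = 19/33, b = -157/33, maximum f = 211/11

Feasible corners and f = -8a - 5b:
  (-13/11, -37/22) → f = 393/22
  (19/33, -157/33) → f = 211/11
  (-1/5, -7/10) → f = 51/10
  (23/30, -137/30) → f = 167/10

The optimum lies where -7a - 4b = 15 and 3a - 3b = 16.
Solving simultaneously gives a = 19/33, b = -157/33.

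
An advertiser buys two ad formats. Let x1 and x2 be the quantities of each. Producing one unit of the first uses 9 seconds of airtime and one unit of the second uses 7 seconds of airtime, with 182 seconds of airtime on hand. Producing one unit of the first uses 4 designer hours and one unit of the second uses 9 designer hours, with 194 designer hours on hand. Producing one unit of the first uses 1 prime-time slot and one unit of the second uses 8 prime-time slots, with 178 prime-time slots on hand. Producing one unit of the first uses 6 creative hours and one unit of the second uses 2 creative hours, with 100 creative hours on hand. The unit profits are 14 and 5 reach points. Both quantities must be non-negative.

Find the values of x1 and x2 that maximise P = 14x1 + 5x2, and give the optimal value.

x1 = 14, x2 = 8, maximum P = 236

Feasible corners and P = 14x1 + 5x2:
  (0, 0) → P = 0
  (0, 194/9) → P = 970/9
  (50/3, 0) → P = 700/3
  (280/53, 1018/53) → P = 170
  (14, 8) → P = 236

The optimum lies where 9x1 + 7x2 = 182 and 6x1 + 2x2 = 100.
Solving simultaneously gives x1 = 14, x2 = 8.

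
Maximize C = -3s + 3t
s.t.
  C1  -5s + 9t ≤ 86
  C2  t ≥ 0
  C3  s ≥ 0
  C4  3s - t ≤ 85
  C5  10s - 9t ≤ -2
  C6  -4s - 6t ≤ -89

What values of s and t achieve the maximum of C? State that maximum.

Feasible corners and C = -3s + 3t:
  (84/5, 170/9) → C = 94/15
  (95/22, 263/22) → C = 252/11
  (263/32, 449/48) → C = 109/32

s = 95/22, t = 263/22, maximum C = 252/11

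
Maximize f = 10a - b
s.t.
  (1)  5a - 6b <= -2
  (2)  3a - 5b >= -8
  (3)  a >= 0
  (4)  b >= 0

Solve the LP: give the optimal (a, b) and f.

Vertices and f = 10a - b:
  (38/7, 34/7) → f = 346/7
  (0, 1/3) → f = -1/3
  (0, 8/5) → f = -8/5

a = 38/7, b = 34/7, maximum f = 346/7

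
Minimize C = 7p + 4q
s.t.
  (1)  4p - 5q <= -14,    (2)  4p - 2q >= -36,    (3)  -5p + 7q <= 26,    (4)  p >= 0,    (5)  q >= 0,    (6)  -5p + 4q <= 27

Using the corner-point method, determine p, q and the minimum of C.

Extreme points and C = 7p + 4q:
  (32/3, 34/3) → C = 120
  (0, 14/5) → C = 56/5
  (0, 26/7) → C = 104/7

At the optimal vertex, 4p - 5q = -14 and p = 0.
Solving simultaneously gives p = 0, q = 14/5.

p = 0, q = 14/5, minimum C = 56/5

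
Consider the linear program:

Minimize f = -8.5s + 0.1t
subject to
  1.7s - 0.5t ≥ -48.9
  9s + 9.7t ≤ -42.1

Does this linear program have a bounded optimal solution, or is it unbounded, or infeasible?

unbounded

From the feasible point (-49538/2099, 36853/2099), moving in the direction (9.7, -9) keeps every constraint satisfied while f decreases without bound.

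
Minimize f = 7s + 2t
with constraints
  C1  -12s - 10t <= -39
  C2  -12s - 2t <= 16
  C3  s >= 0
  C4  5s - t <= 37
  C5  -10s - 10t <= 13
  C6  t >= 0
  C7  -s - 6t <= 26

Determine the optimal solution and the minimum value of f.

s = 0, t = 39/10, minimum f = 39/5

Feasible corners and f = 7s + 2t:
  (0, 39/10) → f = 39/5
  (13/4, 0) → f = 91/4
  (37/5, 0) → f = 259/5
The feasible region is unbounded (it extends along (0, 1), (1, 5)), but f strictly increases along every unbounded feasible direction, so there is no improving ray and the minimum is attained at a vertex.

The binding constraints are -12s - 10t = -39 and s = 0.
Solving simultaneously gives s = 0, t = 39/10.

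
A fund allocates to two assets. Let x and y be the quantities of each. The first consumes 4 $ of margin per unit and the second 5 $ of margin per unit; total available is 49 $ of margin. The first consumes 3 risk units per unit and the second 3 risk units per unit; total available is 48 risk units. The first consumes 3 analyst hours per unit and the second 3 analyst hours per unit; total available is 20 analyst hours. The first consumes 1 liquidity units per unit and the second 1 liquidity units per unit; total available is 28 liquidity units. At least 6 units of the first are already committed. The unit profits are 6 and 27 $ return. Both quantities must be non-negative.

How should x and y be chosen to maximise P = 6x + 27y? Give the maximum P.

x = 6, y = 2/3, maximum P = 54

Corner points and P = 6x + 27y:
  (20/3, 0) → P = 40
  (6, 0) → P = 36
  (6, 2/3) → P = 54

The optimum lies where 3x + 3y = 20 and x = 6.
Solving simultaneously gives x = 6, y = 2/3.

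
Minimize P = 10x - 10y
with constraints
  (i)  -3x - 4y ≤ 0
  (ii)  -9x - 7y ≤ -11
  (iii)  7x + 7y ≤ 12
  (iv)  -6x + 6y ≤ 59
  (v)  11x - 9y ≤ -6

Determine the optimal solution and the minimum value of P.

x = -1/2, y = 31/14, minimum P = -190/7

Feasible corners and P = 10x - 10y:
  (-1/2, 31/14) → P = -190/7
  (57/158, 175/158) → P = -590/79
  (33/70, 87/70) → P = -54/7

The binding constraints are -9x - 7y = -11 and 7x + 7y = 12.
Solving simultaneously gives x = -1/2, y = 31/14.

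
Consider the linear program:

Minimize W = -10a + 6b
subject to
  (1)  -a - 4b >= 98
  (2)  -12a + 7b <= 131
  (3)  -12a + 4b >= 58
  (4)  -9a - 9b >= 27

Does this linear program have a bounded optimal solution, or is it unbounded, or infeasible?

From the feasible point (-22, -19), moving in the direction (-4, -12) keeps every constraint satisfied while W decreases without bound.

unbounded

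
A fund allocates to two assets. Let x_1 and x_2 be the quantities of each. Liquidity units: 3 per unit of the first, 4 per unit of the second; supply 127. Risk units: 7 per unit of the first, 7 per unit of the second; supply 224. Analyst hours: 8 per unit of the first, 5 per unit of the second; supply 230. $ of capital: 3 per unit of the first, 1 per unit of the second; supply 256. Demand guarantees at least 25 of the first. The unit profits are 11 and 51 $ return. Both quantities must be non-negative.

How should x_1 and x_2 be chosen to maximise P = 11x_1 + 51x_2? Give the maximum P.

Feasible corners and P = 11x_1 + 51x_2:
  (115/4, 0) → P = 1265/4
  (25, 0) → P = 275
  (25, 6) → P = 581

x_1 = 25, x_2 = 6, maximum P = 581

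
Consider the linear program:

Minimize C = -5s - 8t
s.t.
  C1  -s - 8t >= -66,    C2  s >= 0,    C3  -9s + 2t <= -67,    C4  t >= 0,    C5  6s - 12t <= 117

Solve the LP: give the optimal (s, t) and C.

s = 144/5, t = 93/20, minimum C = -906/5

Extreme points and C = -5s - 8t:
  (334/37, 527/74) → C = -3778/37
  (144/5, 93/20) → C = -906/5
  (67/9, 0) → C = -335/9
  (39/2, 0) → C = -195/2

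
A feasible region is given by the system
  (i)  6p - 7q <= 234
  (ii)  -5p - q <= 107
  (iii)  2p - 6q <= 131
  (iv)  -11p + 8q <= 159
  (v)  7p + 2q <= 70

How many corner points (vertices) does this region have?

4

Of the 10 pairwise boundary intersections, those satisfying every inequality are:
  (-511/32, -869/32)
  (-1015/51, -382/51)
  (341/23, -777/46)
  (121/39, 1883/78)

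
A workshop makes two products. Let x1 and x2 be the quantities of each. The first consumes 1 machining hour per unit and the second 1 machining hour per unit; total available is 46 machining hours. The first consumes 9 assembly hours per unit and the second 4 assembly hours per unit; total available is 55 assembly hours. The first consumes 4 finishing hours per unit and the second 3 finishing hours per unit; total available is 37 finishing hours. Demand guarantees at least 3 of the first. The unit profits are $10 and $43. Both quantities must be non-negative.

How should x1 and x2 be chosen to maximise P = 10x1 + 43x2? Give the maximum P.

x1 = 3, x2 = 7, maximum P = 331

Vertices and P = 10x1 + 43x2:
  (55/9, 0) → P = 550/9
  (3, 0) → P = 30
  (3, 7) → P = 331

The binding constraints are 9x1 + 4x2 = 55 and x1 = 3.
Solving simultaneously gives x1 = 3, x2 = 7.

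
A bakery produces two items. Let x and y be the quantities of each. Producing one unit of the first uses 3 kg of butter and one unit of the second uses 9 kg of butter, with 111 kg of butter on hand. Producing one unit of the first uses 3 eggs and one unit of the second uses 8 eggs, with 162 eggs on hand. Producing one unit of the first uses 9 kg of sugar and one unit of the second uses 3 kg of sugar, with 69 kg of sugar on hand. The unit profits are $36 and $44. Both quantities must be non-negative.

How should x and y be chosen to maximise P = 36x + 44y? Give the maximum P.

x = 4, y = 11, maximum P = 628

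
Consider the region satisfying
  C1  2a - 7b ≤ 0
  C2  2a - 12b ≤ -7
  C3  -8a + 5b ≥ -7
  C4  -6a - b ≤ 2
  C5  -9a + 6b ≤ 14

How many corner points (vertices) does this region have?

4

Of the 10 pairwise boundary intersections, those satisfying every inequality are:
  (119/86, 35/43)
  (-31/74, 19/37)
  (112/3, 175/3)
  (-26/45, 22/15)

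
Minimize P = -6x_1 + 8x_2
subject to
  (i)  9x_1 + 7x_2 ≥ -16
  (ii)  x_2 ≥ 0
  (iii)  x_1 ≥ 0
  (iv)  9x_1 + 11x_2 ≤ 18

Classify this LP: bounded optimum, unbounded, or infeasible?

Vertices and P = -6x_1 + 8x_2:
  (0, 0) → P = 0
  (2, 0) → P = -12
  (0, 18/11) → P = 144/11
The feasible region has finitely many vertices and no improving ray; the minimum is -12 at (2, 0).

bounded optimum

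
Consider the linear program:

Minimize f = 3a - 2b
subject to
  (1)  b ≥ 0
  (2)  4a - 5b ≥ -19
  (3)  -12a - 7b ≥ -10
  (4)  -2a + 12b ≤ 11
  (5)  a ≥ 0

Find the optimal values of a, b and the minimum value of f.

a = 0, b = 11/12, minimum f = -11/6

At the optimal vertex, -2a + 12b = 11 and a = 0.
Solving simultaneously gives a = 0, b = 11/12.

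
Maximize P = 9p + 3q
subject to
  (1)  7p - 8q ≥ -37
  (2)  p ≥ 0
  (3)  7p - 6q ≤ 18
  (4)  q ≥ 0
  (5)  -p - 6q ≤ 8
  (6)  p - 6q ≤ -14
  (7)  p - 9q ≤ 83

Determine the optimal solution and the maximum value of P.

The binding constraints are 7p - 8q = -37 and 7p - 6q = 18.
Solving simultaneously gives p = 183/7, q = 55/2.

p = 183/7, q = 55/2, maximum P = 4449/14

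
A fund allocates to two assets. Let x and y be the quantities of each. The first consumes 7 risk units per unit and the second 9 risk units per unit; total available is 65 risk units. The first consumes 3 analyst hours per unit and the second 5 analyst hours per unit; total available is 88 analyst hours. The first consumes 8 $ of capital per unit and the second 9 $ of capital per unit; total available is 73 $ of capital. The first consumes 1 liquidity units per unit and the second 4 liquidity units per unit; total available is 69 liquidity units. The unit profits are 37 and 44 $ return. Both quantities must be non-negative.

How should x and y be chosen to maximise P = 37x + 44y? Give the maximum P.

x = 8, y = 1, maximum P = 340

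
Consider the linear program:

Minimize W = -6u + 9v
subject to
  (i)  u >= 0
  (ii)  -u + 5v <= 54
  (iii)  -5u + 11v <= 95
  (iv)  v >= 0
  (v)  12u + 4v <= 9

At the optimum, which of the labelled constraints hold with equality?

(iv) and (v)

Corner points and W = -6u + 9v:
  (0, 0) → W = 0
  (0, 9/4) → W = 81/4
  (3/4, 0) → W = -9/2

The minimum is at (3/4, 0). Substituting into each constraint, equality holds for (iv) and (v); the remaining constraints have slack.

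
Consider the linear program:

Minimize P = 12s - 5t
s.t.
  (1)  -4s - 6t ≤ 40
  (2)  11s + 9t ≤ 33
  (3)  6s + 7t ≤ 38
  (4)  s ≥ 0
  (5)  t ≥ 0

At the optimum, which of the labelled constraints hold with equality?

(2) and (4)

Extreme points and P = 12s - 5t:
  (0, 11/3) → P = -55/3
  (3, 0) → P = 36
  (0, 0) → P = 0

The minimum is at (0, 11/3). Substituting into each constraint, equality holds for (2) and (4); the remaining constraints have slack.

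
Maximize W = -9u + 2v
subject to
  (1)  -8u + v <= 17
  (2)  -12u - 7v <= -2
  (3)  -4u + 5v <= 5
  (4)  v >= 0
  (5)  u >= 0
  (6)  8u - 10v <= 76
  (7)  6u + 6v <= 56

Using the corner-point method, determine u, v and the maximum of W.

u = 0, v = 1, maximum W = 2

Extreme points and W = -9u + 2v:
  (1/6, 0) → W = -3/2
  (0, 2/7) → W = 4/7
  (0, 1) → W = 2
  (125/27, 127/27) → W = -871/27
  (28/3, 0) → W = -84

At the optimal vertex, -4u + 5v = 5 and u = 0.
Solving simultaneously gives u = 0, v = 1.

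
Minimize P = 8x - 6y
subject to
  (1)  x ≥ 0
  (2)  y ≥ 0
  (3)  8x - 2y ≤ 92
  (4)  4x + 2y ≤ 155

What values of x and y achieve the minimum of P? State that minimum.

x = 0, y = 155/2, minimum P = -465

Vertices and P = 8x - 6y:
  (0, 0) → P = 0
  (0, 155/2) → P = -465
  (23/2, 0) → P = 92
  (247/12, 109/3) → P = -160/3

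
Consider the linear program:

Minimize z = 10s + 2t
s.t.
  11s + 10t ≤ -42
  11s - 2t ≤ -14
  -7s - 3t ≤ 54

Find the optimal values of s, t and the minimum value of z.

s = -414/37, t = 300/37, minimum z = -3540/37

Corner points and z = 10s + 2t:
  (-56/33, -7/3) → z = -238/11
  (-414/37, 300/37) → z = -3540/37
  (-150/47, -496/47) → z = -2492/47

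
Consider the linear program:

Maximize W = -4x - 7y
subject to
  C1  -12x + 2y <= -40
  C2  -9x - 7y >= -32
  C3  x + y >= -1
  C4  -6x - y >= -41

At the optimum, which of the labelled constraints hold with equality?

Extreme points and W = -4x - 7y:
  (172/51, 4/17) → W = -772/51
  (19/7, -26/7) → W = 106/7
  (85/11, -59/11) → W = 73/11
  (42/5, -47/5) → W = 161/5

The maximum is at (42/5, -47/5). Substituting into each constraint, equality holds for C3 and C4; the remaining constraints have slack.

C3 and C4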